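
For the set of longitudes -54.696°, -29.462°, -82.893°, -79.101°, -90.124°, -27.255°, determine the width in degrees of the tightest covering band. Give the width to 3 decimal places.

Sort the longitudes: -90.124°, -82.893°, -79.101°, -54.696°, -29.462°, -27.255°.
Eastward gaps between consecutive values (wrapping around): 7.231°, 3.792°, 24.405°, 25.234°, 2.207°, 297.131°.
Largest gap = 297.131° ⇒ minimal covering band is its complement: 360° − 297.131° = 62.869°.
Band runs from -90.124° eastward to -27.255°.

62.869°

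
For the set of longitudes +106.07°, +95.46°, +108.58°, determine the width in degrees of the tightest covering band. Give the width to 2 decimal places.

13.12°

Sort the longitudes: +95.46°, +106.07°, +108.58°.
Eastward gaps between consecutive values (wrapping around): 10.61°, 2.51°, 346.88°.
Largest gap = 346.88° ⇒ minimal covering band is its complement: 360° − 346.88° = 13.12°.
Band runs from +95.46° eastward to +108.58°.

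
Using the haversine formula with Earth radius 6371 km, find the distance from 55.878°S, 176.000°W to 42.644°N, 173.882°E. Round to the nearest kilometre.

Δλ = 173.882 − -176.000 = 349.882°; wrapped into (−180°, 180°]: -10.118°.
Δφ = 42.644 − -55.878 = 98.522°.
a = sin²(Δφ/2) + cos φ₁ · cos φ₂ · sin²(Δλ/2) = 0.577303.
c = 2·atan2(√a, √(1−a)) = 1.72603 rad → d = 6371·c ≈ 10996.51 km.

10997 km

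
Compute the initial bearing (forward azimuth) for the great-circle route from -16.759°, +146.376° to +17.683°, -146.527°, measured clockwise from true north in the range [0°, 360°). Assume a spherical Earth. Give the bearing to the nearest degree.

Δλ = -146.527 − 146.376 = -292.903°; wrapped into (−180°, 180°]: 67.097°.
θ = atan2( sin Δλ · cos φ₂ , cos φ₁ · sin φ₂ − sin φ₁ · cos φ₂ · cos Δλ )
  = atan2(0.87764, 0.39776) = 65.619° → normalised to [0°, 360°): 65.619°.

66°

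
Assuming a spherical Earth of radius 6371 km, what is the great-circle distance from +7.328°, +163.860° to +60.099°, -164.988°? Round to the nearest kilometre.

6421 km

Δλ = -164.988 − 163.860 = -328.848°; wrapped into (−180°, 180°]: 31.152°.
Δφ = 60.099 − 7.328 = 52.771°.
a = sin²(Δφ/2) + cos φ₁ · cos φ₂ · sin²(Δλ/2) = 0.233148.
c = 2·atan2(√a, √(1−a)) = 1.00782 rad → d = 6371·c ≈ 6420.83 km.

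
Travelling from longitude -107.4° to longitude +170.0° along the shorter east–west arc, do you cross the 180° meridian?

Yes

Naïve |170.0 − -107.4| = 277.4° > 180°, so the shorter arc goes the other way round — across 180°.
Signed shortest Δλ = ((170.0 − -107.4 + 180) mod 360) − 180 = -82.6°.
Going west by 82.6° from -107.4° passes through 180° before reaching +170.0°.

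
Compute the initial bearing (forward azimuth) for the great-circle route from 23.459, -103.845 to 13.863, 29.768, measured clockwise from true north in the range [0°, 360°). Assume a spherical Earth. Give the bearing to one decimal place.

55.3°

Δλ = 29.768 − -103.845 = 133.613°.
θ = atan2( sin Δλ · cos φ₂ , cos φ₁ · sin φ₂ − sin φ₁ · cos φ₂ · cos Δλ )
  = atan2(0.70293, 0.48640) = 55.318° → normalised to [0°, 360°): 55.318°.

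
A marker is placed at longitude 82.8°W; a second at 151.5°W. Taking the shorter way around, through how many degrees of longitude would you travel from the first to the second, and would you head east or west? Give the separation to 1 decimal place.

68.7° west

Raw difference: -151.5 − -82.8 = -68.7°.
Normalise into (−180°, 180°]: -68.7° stays -68.7°.
Negative ⇒ the second point lies to the west; separation 68.7°.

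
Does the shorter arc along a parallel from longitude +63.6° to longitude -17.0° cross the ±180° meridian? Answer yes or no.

No

Signed shortest Δλ = ((-17.0 − 63.6 + 180) mod 360) − 180 = -80.6°.
Going west by 80.6° from +63.6° reaches -17.0° without touching 180°.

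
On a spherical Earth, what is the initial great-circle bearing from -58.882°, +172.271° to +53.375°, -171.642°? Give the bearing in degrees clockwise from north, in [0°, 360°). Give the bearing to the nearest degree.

10°

Δλ = -171.642 − 172.271 = -343.913°; wrapped into (−180°, 180°]: 16.087°.
θ = atan2( sin Δλ · cos φ₂ , cos φ₁ · sin φ₂ − sin φ₁ · cos φ₂ · cos Δλ )
  = atan2(0.16531, 0.90550) = 10.346° → normalised to [0°, 360°): 10.346°.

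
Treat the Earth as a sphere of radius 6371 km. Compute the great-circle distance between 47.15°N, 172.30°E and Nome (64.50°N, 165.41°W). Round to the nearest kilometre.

Δλ = -165.41 − 172.30 = -337.71°; wrapped into (−180°, 180°]: 22.29°.
Δφ = 64.50 − 47.15 = 17.35°.
a = sin²(Δφ/2) + cos φ₁ · cos φ₂ · sin²(Δλ/2) = 0.033688.
c = 2·atan2(√a, √(1−a)) = 0.36918 rad → d = 6371·c ≈ 2352.06 km.

2352 km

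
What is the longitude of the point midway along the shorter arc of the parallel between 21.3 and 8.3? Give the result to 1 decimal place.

+14.8°

Signed shortest Δλ from +21.3° to +8.3° is -13.0°.
Midpoint longitude = +21.3° + (-13.0°)/2 = +21.3° − 6.5° = +14.8°.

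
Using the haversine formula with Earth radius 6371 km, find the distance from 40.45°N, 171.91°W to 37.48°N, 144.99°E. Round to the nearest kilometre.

3704 km

Δλ = 144.99 − -171.91 = 316.90°; wrapped into (−180°, 180°]: -43.10°.
Δφ = 37.48 − 40.45 = -2.97°.
a = sin²(Δφ/2) + cos φ₁ · cos φ₂ · sin²(Δλ/2) = 0.082147.
c = 2·atan2(√a, √(1−a)) = 0.58138 rad → d = 6371·c ≈ 3703.96 km.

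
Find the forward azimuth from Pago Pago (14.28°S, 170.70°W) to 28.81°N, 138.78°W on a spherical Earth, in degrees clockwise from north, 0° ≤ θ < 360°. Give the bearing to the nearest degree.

35°

Δλ = -138.78 − -170.70 = 31.92°.
θ = atan2( sin Δλ · cos φ₂ , cos φ₁ · sin φ₂ − sin φ₁ · cos φ₂ · cos Δλ )
  = atan2(0.46329, 0.65046) = 35.460° → normalised to [0°, 360°): 35.460°.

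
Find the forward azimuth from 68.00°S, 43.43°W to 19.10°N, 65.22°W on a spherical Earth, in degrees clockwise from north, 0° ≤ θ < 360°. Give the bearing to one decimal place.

339.5°

Δλ = -65.22 − -43.43 = -21.79°.
θ = atan2( sin Δλ · cos φ₂ , cos φ₁ · sin φ₂ − sin φ₁ · cos φ₂ · cos Δλ )
  = atan2(-0.35077, 0.93612) = -20.541° → normalised to [0°, 360°): 339.459°.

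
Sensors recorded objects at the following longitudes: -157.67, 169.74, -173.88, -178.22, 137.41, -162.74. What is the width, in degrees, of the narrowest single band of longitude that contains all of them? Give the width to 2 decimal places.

Sort the longitudes: -178.22°, -173.88°, -162.74°, -157.67°, +137.41°, +169.74°.
Eastward gaps between consecutive values (wrapping around): 4.34°, 11.14°, 5.07°, 295.08°, 32.33°, 12.04°.
Largest gap = 295.08° ⇒ minimal covering band is its complement: 360° − 295.08° = 64.92°.
Band runs from +137.41° eastward to -157.67°, crossing the antimeridian.

64.92°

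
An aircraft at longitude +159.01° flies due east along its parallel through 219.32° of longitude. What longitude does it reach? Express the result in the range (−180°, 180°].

Start at +159.01°; shift +219.32° → +378.33°.
+378.33° lies outside (−180°, 180°]; subtract 360° → +18.33°.

+18.33°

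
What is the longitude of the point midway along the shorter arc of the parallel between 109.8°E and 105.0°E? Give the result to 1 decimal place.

Signed shortest Δλ from +109.8° to +105.0° is -4.8°.
Midpoint longitude = +109.8° + (-4.8°)/2 = +109.8° − 2.4° = +107.4°.

107.4°E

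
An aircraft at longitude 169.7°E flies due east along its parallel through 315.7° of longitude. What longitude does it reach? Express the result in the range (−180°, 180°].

125.4°E

Start at +169.7°; shift +315.7° → +485.4°.
+485.4° lies outside (−180°, 180°]; subtract 360° → +125.4°.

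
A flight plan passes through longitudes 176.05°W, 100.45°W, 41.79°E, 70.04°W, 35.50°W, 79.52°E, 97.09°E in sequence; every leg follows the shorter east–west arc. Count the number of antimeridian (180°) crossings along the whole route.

Leg 1: -176.05° → -100.45°, shortest Δλ = 75.6° (east) — does not cross 180°.
Leg 2: -100.45° → +41.79°, shortest Δλ = 142.24° (east) — does not cross 180°.
Leg 3: +41.79° → -70.04°, shortest Δλ = -111.83° (west) — does not cross 180°.
Leg 4: -70.04° → -35.50°, shortest Δλ = 34.54° (east) — does not cross 180°.
Leg 5: -35.50° → +79.52°, shortest Δλ = 115.02° (east) — does not cross 180°.
Leg 6: +79.52° → +97.09°, shortest Δλ = 17.57° (east) — does not cross 180°.
Total crossings: 0.

0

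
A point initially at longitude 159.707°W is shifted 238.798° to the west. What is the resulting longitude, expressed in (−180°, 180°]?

Start at -159.707°; shift −238.798° → -398.505°.
-398.505° lies outside (−180°, 180°]; add 360° → -38.505°.

38.505°W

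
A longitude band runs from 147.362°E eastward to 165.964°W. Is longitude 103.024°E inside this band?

No

Band width going east from +147.362° to -165.964°: ((-165.964 − 147.362) mod 360) = 46.674°.
Offset of +103.024° east of the west edge: ((103.024 − 147.362) mod 360) = 315.662°.
315.662° > 46.674° ⇒ outside.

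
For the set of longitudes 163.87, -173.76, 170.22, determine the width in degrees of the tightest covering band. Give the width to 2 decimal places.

22.37°

Sort the longitudes: -173.76°, +163.87°, +170.22°.
Eastward gaps between consecutive values (wrapping around): 337.63°, 6.35°, 16.02°.
Largest gap = 337.63° ⇒ minimal covering band is its complement: 360° − 337.63° = 22.37°.
Band runs from +163.87° eastward to -173.76°, crossing the antimeridian.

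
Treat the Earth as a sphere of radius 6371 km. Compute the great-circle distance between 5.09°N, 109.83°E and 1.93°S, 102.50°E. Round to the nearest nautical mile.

Δλ = 102.50 − 109.83 = -7.33°.
Δφ = -1.93 − 5.09 = -7.02°.
a = sin²(Δφ/2) + cos φ₁ · cos φ₂ · sin²(Δλ/2) = 0.007816.
c = 2·atan2(√a, √(1−a)) = 0.17705 rad → d = 6371·c ≈ 1127.96 km ≈ 609.05 nmi.

609 nmi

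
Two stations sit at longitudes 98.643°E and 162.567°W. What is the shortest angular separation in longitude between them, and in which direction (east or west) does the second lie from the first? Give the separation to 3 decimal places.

Raw difference: -162.567 − 98.643 = -261.21°.
Normalise into (−180°, 180°]: -261.21° + 360° = 98.79°.
Positive ⇒ the second point lies to the east; separation 98.790°.

98.790° east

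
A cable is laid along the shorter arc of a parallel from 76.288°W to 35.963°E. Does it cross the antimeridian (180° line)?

Signed shortest Δλ = ((35.963 − -76.288 + 180) mod 360) − 180 = 112.251°.
Going east by 112.251° from -76.288° reaches +35.963° without touching 180°.

No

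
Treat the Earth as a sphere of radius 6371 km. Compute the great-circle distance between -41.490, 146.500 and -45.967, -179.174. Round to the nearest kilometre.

Δλ = -179.174 − 146.500 = -325.674°; wrapped into (−180°, 180°]: 34.326°.
Δφ = -45.967 − -41.490 = -4.477°.
a = sin²(Δφ/2) + cos φ₁ · cos φ₂ · sin²(Δλ/2) = 0.046864.
c = 2·atan2(√a, √(1−a)) = 0.43642 rad → d = 6371·c ≈ 2780.41 km.

2780 km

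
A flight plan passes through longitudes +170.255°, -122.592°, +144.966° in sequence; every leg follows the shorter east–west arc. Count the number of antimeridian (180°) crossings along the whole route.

2

Leg 1: +170.255° → -122.592°, shortest Δλ = 67.153° (east) — crosses 180°.
Leg 2: -122.592° → +144.966°, shortest Δλ = -92.442° (west) — crosses 180°.
Total crossings: 2.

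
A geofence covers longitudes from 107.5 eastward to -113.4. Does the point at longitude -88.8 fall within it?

No

Band width going east from +107.5° to -113.4°: ((-113.4 − 107.5) mod 360) = 139.1°.
Offset of -88.8° east of the west edge: ((-88.8 − 107.5) mod 360) = 163.7°.
163.7° > 139.1° ⇒ outside.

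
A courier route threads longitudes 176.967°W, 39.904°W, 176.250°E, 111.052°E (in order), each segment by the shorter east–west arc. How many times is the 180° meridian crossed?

Leg 1: -176.967° → -39.904°, shortest Δλ = 137.063° (east) — does not cross 180°.
Leg 2: -39.904° → +176.250°, shortest Δλ = -143.846° (west) — crosses 180°.
Leg 3: +176.250° → +111.052°, shortest Δλ = -65.198° (west) — does not cross 180°.
Total crossings: 1.

1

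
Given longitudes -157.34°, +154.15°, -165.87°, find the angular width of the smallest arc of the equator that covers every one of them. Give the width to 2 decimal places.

Sort the longitudes: -165.87°, -157.34°, +154.15°.
Eastward gaps between consecutive values (wrapping around): 8.53°, 311.49°, 39.98°.
Largest gap = 311.49° ⇒ minimal covering band is its complement: 360° − 311.49° = 48.51°.
Band runs from +154.15° eastward to -157.34°, crossing the antimeridian.

48.51°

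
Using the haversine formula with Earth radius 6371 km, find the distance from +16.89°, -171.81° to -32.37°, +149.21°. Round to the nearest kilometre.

6871 km

Δλ = 149.21 − -171.81 = 321.02°; wrapped into (−180°, 180°]: -38.98°.
Δφ = -32.37 − 16.89 = -49.26°.
a = sin²(Δφ/2) + cos φ₁ · cos φ₂ · sin²(Δλ/2) = 0.263650.
c = 2·atan2(√a, √(1−a)) = 1.07844 rad → d = 6371·c ≈ 6870.77 km.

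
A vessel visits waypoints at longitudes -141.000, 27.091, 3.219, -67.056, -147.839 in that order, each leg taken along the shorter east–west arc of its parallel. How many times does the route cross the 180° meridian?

Leg 1: -141.000° → +27.091°, shortest Δλ = 168.091° (east) — does not cross 180°.
Leg 2: +27.091° → +3.219°, shortest Δλ = -23.872° (west) — does not cross 180°.
Leg 3: +3.219° → -67.056°, shortest Δλ = -70.275° (west) — does not cross 180°.
Leg 4: -67.056° → -147.839°, shortest Δλ = -80.783° (west) — does not cross 180°.
Total crossings: 0.

0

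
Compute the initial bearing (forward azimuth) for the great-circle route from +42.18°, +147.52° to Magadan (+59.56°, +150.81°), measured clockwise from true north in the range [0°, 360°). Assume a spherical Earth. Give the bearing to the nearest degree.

Δλ = 150.81 − 147.52 = 3.29°.
θ = atan2( sin Δλ · cos φ₂ , cos φ₁ · sin φ₂ − sin φ₁ · cos φ₂ · cos Δλ )
  = atan2(0.02908, 0.29927) = 5.549° → normalised to [0°, 360°): 5.549°.

6°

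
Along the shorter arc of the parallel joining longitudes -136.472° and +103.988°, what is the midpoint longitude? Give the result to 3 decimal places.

+163.758°

Signed shortest Δλ from -136.472° to +103.988° is -119.540°.
Midpoint longitude = -136.472° + (-119.540°)/2 = -136.472° − 59.770° = -196.242°.
Normalise into (−180°, 180°]: +163.758°.
(The naïve average (-136.472 + +103.988)/2 = -16.242° is on the wrong side of the globe.)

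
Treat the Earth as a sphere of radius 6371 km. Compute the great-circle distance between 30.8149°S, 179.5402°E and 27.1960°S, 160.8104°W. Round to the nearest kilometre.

Δλ = -160.8104 − 179.5402 = -340.3506°; wrapped into (−180°, 180°]: 19.6494°.
Δφ = -27.1960 − -30.8149 = 3.6189°.
a = sin²(Δφ/2) + cos φ₁ · cos φ₂ · sin²(Δλ/2) = 0.023238.
c = 2·atan2(√a, √(1−a)) = 0.30608 rad → d = 6371·c ≈ 1950.01 km.

1950 km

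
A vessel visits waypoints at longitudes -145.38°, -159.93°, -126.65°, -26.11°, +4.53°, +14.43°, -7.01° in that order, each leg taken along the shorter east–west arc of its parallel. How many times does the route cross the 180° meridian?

Leg 1: -145.38° → -159.93°, shortest Δλ = -14.55° (west) — does not cross 180°.
Leg 2: -159.93° → -126.65°, shortest Δλ = 33.28° (east) — does not cross 180°.
Leg 3: -126.65° → -26.11°, shortest Δλ = 100.54° (east) — does not cross 180°.
Leg 4: -26.11° → +4.53°, shortest Δλ = 30.64° (east) — does not cross 180°.
Leg 5: +4.53° → +14.43°, shortest Δλ = 9.9° (east) — does not cross 180°.
Leg 6: +14.43° → -7.01°, shortest Δλ = -21.44° (west) — does not cross 180°.
Total crossings: 0.

0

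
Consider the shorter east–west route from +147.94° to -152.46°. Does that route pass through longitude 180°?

Yes

Naïve |-152.46 − 147.94| = 300.4° > 180°, so the shorter arc goes the other way round — across 180°.
Signed shortest Δλ = ((-152.46 − 147.94 + 180) mod 360) − 180 = 59.6°.
Going east by 59.6° from +147.94° passes through 180° before reaching -152.46°.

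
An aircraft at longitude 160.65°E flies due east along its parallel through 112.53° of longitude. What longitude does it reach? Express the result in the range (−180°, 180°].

86.82°W

Start at +160.65°; shift +112.53° → +273.18°.
+273.18° lies outside (−180°, 180°]; subtract 360° → -86.82°.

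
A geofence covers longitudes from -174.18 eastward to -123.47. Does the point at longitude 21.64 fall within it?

No

Band width going east from -174.18° to -123.47°: ((-123.47 − -174.18) mod 360) = 50.71°.
Offset of +21.64° east of the west edge: ((21.64 − -174.18) mod 360) = 195.82°.
195.82° > 50.71° ⇒ outside.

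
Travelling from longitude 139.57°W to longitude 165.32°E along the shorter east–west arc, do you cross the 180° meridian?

Yes

Naïve |165.32 − -139.57| = 304.89° > 180°, so the shorter arc goes the other way round — across 180°.
Signed shortest Δλ = ((165.32 − -139.57 + 180) mod 360) − 180 = -55.11°.
Going west by 55.11° from -139.57° passes through 180° before reaching +165.32°.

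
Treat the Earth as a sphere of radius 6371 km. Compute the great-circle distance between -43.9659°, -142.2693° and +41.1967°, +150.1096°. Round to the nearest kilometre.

11624 km

Δλ = 150.1096 − -142.2693 = 292.3789°; wrapped into (−180°, 180°]: -67.6211°.
Δφ = 41.1967 − -43.9659 = 85.1626°.
a = sin²(Δφ/2) + cos φ₁ · cos φ₂ · sin²(Δλ/2) = 0.625528.
c = 2·atan2(√a, √(1−a)) = 1.82457 rad → d = 6371·c ≈ 11624.32 km.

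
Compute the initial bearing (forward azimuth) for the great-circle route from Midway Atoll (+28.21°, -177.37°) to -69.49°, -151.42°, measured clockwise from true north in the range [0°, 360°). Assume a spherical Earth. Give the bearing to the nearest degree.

Δλ = -151.42 − -177.37 = 25.95°.
θ = atan2( sin Δλ · cos φ₂ , cos φ₁ · sin φ₂ − sin φ₁ · cos φ₂ · cos Δλ )
  = atan2(0.15332, -0.97428) = 171.057° → normalised to [0°, 360°): 171.057°.

171°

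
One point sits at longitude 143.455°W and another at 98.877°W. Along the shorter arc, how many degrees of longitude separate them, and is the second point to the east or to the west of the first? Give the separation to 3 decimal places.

Raw difference: -98.877 − -143.455 = 44.578°.
Normalise into (−180°, 180°]: 44.578° stays 44.578°.
Positive ⇒ the second point lies to the east; separation 44.578°.

44.578° east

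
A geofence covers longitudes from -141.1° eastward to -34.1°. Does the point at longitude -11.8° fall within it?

Band width going east from -141.1° to -34.1°: ((-34.1 − -141.1) mod 360) = 107.0°.
Offset of -11.8° east of the west edge: ((-11.8 − -141.1) mod 360) = 129.3°.
129.3° > 107.0° ⇒ outside.

No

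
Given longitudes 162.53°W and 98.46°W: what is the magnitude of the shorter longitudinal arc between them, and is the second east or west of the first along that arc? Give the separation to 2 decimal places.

Raw difference: -98.46 − -162.53 = 64.07°.
Normalise into (−180°, 180°]: 64.07° stays 64.07°.
Positive ⇒ the second point lies to the east; separation 64.07°.

64.07° east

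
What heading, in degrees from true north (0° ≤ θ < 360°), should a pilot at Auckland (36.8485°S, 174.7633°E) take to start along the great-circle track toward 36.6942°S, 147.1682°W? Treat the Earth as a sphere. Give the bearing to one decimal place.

Δλ = -147.1682 − 174.7633 = -321.9315°; wrapped into (−180°, 180°]: 38.0685°.
θ = atan2( sin Δλ · cos φ₂ , cos φ₁ · sin φ₂ − sin φ₁ · cos φ₂ · cos Δλ )
  = atan2(0.49441, -0.09960) = 101.390° → normalised to [0°, 360°): 101.390°.

101.4°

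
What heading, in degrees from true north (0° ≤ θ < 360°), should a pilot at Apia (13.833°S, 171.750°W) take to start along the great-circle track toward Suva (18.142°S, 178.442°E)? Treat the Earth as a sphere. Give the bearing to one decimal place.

244.1°

Δλ = 178.442 − -171.750 = 350.192°; wrapped into (−180°, 180°]: -9.808°.
θ = atan2( sin Δλ · cos φ₂ , cos φ₁ · sin φ₂ − sin φ₁ · cos φ₂ · cos Δλ )
  = atan2(-0.16188, -0.07846) = -115.858° → normalised to [0°, 360°): 244.142°.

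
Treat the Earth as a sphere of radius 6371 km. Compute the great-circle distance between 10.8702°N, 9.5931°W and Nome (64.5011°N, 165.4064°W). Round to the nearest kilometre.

Δλ = -165.4064 − -9.5931 = -155.8133°.
Δφ = 64.5011 − 10.8702 = 53.6309°.
a = sin²(Δφ/2) + cos φ₁ · cos φ₂ · sin²(Δλ/2) = 0.607721.
c = 2·atan2(√a, √(1−a)) = 1.78794 rad → d = 6371·c ≈ 11390.97 km.

11391 km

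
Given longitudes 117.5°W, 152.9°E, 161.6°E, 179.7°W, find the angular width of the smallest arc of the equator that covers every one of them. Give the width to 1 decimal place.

Sort the longitudes: -179.7°, -117.5°, +152.9°, +161.6°.
Eastward gaps between consecutive values (wrapping around): 62.2°, 270.4°, 8.7°, 18.7°.
Largest gap = 270.4° ⇒ minimal covering band is its complement: 360° − 270.4° = 89.6°.
Band runs from +152.9° eastward to -117.5°, crossing the antimeridian.

89.6°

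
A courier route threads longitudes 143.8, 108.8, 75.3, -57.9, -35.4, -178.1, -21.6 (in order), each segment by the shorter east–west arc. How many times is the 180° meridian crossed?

Leg 1: +143.8° → +108.8°, shortest Δλ = -35.0° (west) — does not cross 180°.
Leg 2: +108.8° → +75.3°, shortest Δλ = -33.5° (west) — does not cross 180°.
Leg 3: +75.3° → -57.9°, shortest Δλ = -133.2° (west) — does not cross 180°.
Leg 4: -57.9° → -35.4°, shortest Δλ = 22.5° (east) — does not cross 180°.
Leg 5: -35.4° → -178.1°, shortest Δλ = -142.7° (west) — does not cross 180°.
Leg 6: -178.1° → -21.6°, shortest Δλ = 156.5° (east) — does not cross 180°.
Total crossings: 0.

0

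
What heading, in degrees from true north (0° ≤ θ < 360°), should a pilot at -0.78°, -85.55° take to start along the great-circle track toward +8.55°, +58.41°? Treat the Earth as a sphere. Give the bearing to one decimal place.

76.7°

Δλ = 58.41 − -85.55 = 143.96°.
θ = atan2( sin Δλ · cos φ₂ , cos φ₁ · sin φ₂ − sin φ₁ · cos φ₂ · cos Δλ )
  = atan2(0.58181, 0.13777) = 76.678° → normalised to [0°, 360°): 76.678°.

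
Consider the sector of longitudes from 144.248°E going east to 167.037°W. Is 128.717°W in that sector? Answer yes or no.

Band width going east from +144.248° to -167.037°: ((-167.037 − 144.248) mod 360) = 48.715°.
Offset of -128.717° east of the west edge: ((-128.717 − 144.248) mod 360) = 87.035°.
87.035° > 48.715° ⇒ outside.

No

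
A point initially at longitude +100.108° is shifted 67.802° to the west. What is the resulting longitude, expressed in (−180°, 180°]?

Start at +100.108°; shift −67.802° → +32.306°.
+32.306° already lies in (−180°, 180°].

+32.306°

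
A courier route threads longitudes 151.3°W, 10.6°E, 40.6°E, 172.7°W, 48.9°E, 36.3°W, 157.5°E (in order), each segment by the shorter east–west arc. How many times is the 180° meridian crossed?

Leg 1: -151.3° → +10.6°, shortest Δλ = 161.9° (east) — does not cross 180°.
Leg 2: +10.6° → +40.6°, shortest Δλ = 30.0° (east) — does not cross 180°.
Leg 3: +40.6° → -172.7°, shortest Δλ = 146.7° (east) — crosses 180°.
Leg 4: -172.7° → +48.9°, shortest Δλ = -138.4° (west) — crosses 180°.
Leg 5: +48.9° → -36.3°, shortest Δλ = -85.2° (west) — does not cross 180°.
Leg 6: -36.3° → +157.5°, shortest Δλ = -166.2° (west) — crosses 180°.
Total crossings: 3.

3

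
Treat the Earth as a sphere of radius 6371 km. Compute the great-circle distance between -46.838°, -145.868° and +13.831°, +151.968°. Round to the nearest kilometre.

Δλ = 151.968 − -145.868 = 297.836°; wrapped into (−180°, 180°]: -62.164°.
Δφ = 13.831 − -46.838 = 60.669°.
a = sin²(Δφ/2) + cos φ₁ · cos φ₂ · sin²(Δλ/2) = 0.432109.
c = 2·atan2(√a, √(1−a)) = 1.43459 rad → d = 6371·c ≈ 9139.80 km.

9140 km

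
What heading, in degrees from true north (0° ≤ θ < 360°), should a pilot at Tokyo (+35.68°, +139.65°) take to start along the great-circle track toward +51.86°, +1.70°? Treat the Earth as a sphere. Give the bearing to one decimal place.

335.5°

Δλ = 1.70 − 139.65 = -137.95°.
θ = atan2( sin Δλ · cos φ₂ , cos φ₁ · sin φ₂ − sin φ₁ · cos φ₂ · cos Δλ )
  = atan2(-0.41365, 0.90635) = -24.531° → normalised to [0°, 360°): 335.469°.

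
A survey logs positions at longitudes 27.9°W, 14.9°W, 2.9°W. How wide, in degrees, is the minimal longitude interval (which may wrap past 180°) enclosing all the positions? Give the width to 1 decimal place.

25.0°

Sort the longitudes: -27.9°, -14.9°, -2.9°.
Eastward gaps between consecutive values (wrapping around): 13.0°, 12.0°, 335.0°.
Largest gap = 335.0° ⇒ minimal covering band is its complement: 360° − 335.0° = 25.0°.
Band runs from -27.9° eastward to -2.9°.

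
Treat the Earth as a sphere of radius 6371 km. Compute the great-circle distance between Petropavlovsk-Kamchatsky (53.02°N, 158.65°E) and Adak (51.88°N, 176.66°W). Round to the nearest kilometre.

1670 km

Δλ = -176.66 − 158.65 = -335.31°; wrapped into (−180°, 180°]: 24.69°.
Δφ = 51.88 − 53.02 = -1.14°.
a = sin²(Δφ/2) + cos φ₁ · cos φ₂ · sin²(Δλ/2) = 0.017072.
c = 2·atan2(√a, √(1−a)) = 0.26207 rad → d = 6371·c ≈ 1669.66 km.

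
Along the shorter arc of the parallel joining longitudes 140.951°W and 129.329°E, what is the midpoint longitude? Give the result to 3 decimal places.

174.189°E

Signed shortest Δλ from -140.951° to +129.329° is -89.720°.
Midpoint longitude = -140.951° + (-89.720°)/2 = -140.951° − 44.860° = -185.811°.
Normalise into (−180°, 180°]: +174.189°.
(The naïve average (-140.951 + +129.329)/2 = -5.811° is on the wrong side of the globe.)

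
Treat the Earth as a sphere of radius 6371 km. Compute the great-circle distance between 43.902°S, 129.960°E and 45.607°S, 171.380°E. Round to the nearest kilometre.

3240 km

Δλ = 171.380 − 129.960 = 41.420°.
Δφ = -45.607 − -43.902 = -1.705°.
a = sin²(Δφ/2) + cos φ₁ · cos φ₂ · sin²(Δλ/2) = 0.063259.
c = 2·atan2(√a, √(1−a)) = 0.50849 rad → d = 6371·c ≈ 3239.58 km.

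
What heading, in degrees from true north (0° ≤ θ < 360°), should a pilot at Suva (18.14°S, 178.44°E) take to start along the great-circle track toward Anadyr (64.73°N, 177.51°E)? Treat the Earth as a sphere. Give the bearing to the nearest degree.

Δλ = 177.51 − 178.44 = -0.93°.
θ = atan2( sin Δλ · cos φ₂ , cos φ₁ · sin φ₂ − sin φ₁ · cos φ₂ · cos Δλ )
  = atan2(-0.00693, 0.99225) = -0.400° → normalised to [0°, 360°): 359.600°.
To the nearest degree that is 360°, which in [0°, 360°) is written 0°.

0°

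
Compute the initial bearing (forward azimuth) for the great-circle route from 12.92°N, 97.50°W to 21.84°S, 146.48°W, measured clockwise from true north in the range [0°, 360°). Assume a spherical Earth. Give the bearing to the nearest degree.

235°

Δλ = -146.48 − -97.50 = -48.98°.
θ = atan2( sin Δλ · cos φ₂ , cos φ₁ · sin φ₂ − sin φ₁ · cos φ₂ · cos Δλ )
  = atan2(-0.70033, -0.49881) = -125.461° → normalised to [0°, 360°): 234.539°.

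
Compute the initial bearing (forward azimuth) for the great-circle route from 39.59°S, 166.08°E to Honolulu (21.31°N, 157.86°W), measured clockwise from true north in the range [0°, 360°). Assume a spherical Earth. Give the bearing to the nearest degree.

Δλ = -157.86 − 166.08 = -323.94°; wrapped into (−180°, 180°]: 36.06°.
θ = atan2( sin Δλ · cos φ₂ , cos φ₁ · sin φ₂ − sin φ₁ · cos φ₂ · cos Δλ )
  = atan2(0.54839, 0.76002) = 35.812° → normalised to [0°, 360°): 35.812°.

36°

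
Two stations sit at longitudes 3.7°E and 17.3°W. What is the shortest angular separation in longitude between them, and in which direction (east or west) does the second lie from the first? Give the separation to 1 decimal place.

Raw difference: -17.3 − 3.7 = -21.0°.
Normalise into (−180°, 180°]: -21.0° stays -21.0°.
Negative ⇒ the second point lies to the west; separation 21.0°.

21.0° west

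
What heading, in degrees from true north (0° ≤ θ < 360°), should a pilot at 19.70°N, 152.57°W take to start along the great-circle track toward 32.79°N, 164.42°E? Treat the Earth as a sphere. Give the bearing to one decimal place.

Δλ = 164.42 − -152.57 = 316.99°; wrapped into (−180°, 180°]: -43.01°.
θ = atan2( sin Δλ · cos φ₂ , cos φ₁ · sin φ₂ − sin φ₁ · cos φ₂ · cos Δλ )
  = atan2(-0.57344, 0.30264) = -62.176° → normalised to [0°, 360°): 297.824°.

297.8°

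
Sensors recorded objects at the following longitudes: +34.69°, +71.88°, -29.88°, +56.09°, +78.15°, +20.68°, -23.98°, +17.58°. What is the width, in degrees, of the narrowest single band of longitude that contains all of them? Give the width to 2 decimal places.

Sort the longitudes: -29.88°, -23.98°, +17.58°, +20.68°, +34.69°, +56.09°, +71.88°, +78.15°.
Eastward gaps between consecutive values (wrapping around): 5.90°, 41.56°, 3.10°, 14.01°, 21.40°, 15.79°, 6.27°, 251.97°.
Largest gap = 251.97° ⇒ minimal covering band is its complement: 360° − 251.97° = 108.03°.
Band runs from -29.88° eastward to +78.15°.

108.03°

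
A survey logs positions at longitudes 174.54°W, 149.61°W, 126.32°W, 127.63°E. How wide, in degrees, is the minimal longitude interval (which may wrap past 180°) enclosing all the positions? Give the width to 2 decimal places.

Sort the longitudes: -174.54°, -149.61°, -126.32°, +127.63°.
Eastward gaps between consecutive values (wrapping around): 24.93°, 23.29°, 253.95°, 57.83°.
Largest gap = 253.95° ⇒ minimal covering band is its complement: 360° − 253.95° = 106.05°.
Band runs from +127.63° eastward to -126.32°, crossing the antimeridian.

106.05°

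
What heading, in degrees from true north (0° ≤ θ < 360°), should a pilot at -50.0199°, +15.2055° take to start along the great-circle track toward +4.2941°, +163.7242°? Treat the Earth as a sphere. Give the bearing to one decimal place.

Δλ = 163.7242 − 15.2055 = 148.5187°.
θ = atan2( sin Δλ · cos φ₂ , cos φ₁ · sin φ₂ − sin φ₁ · cos φ₂ · cos Δλ )
  = atan2(0.52075, -0.60354) = 139.211° → normalised to [0°, 360°): 139.211°.

139.2°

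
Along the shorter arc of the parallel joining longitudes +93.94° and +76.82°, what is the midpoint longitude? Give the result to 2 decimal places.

Signed shortest Δλ from +93.94° to +76.82° is -17.12°.
Midpoint longitude = +93.94° + (-17.12°)/2 = +93.94° − 8.56° = +85.38°.

+85.38°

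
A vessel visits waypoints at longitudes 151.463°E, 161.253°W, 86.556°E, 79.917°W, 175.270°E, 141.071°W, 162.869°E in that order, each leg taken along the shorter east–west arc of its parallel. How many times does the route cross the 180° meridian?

Leg 1: +151.463° → -161.253°, shortest Δλ = 47.284° (east) — crosses 180°.
Leg 2: -161.253° → +86.556°, shortest Δλ = -112.191° (west) — crosses 180°.
Leg 3: +86.556° → -79.917°, shortest Δλ = -166.473° (west) — does not cross 180°.
Leg 4: -79.917° → +175.270°, shortest Δλ = -104.813° (west) — crosses 180°.
Leg 5: +175.270° → -141.071°, shortest Δλ = 43.659° (east) — crosses 180°.
Leg 6: -141.071° → +162.869°, shortest Δλ = -56.06° (west) — crosses 180°.
Total crossings: 5.

5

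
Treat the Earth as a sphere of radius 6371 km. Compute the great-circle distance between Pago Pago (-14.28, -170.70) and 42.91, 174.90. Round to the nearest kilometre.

Δλ = 174.90 − -170.70 = 345.60°; wrapped into (−180°, 180°]: -14.40°.
Δφ = 42.91 − -14.28 = 57.19°.
a = sin²(Δφ/2) + cos φ₁ · cos φ₂ · sin²(Δλ/2) = 0.240222.
c = 2·atan2(√a, √(1−a)) = 1.02447 rad → d = 6371·c ≈ 6526.87 km.

6527 km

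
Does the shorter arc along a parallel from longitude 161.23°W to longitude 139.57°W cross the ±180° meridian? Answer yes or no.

Signed shortest Δλ = ((-139.57 − -161.23 + 180) mod 360) − 180 = 21.66°.
Going east by 21.66° from -161.23° reaches -139.57° without touching 180°.

No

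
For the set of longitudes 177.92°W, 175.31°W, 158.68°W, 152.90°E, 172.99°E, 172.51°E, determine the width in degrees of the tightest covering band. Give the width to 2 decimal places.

48.42°

Sort the longitudes: -177.92°, -175.31°, -158.68°, +152.90°, +172.51°, +172.99°.
Eastward gaps between consecutive values (wrapping around): 2.61°, 16.63°, 311.58°, 19.61°, 0.48°, 9.09°.
Largest gap = 311.58° ⇒ minimal covering band is its complement: 360° − 311.58° = 48.42°.
Band runs from +152.90° eastward to -158.68°, crossing the antimeridian.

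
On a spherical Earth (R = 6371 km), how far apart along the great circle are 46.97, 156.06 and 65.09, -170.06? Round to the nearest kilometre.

2850 km

Δλ = -170.06 − 156.06 = -326.12°; wrapped into (−180°, 180°]: 33.88°.
Δφ = 65.09 − 46.97 = 18.12°.
a = sin²(Δφ/2) + cos φ₁ · cos φ₂ · sin²(Δλ/2) = 0.049197.
c = 2·atan2(√a, √(1−a)) = 0.44733 rad → d = 6371·c ≈ 2849.93 km.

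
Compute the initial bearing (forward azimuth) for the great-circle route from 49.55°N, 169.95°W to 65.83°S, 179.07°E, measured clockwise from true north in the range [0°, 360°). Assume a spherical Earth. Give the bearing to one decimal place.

Δλ = 179.07 − -169.95 = 349.02°; wrapped into (−180°, 180°]: -10.98°.
θ = atan2( sin Δλ · cos φ₂ , cos φ₁ · sin φ₂ − sin φ₁ · cos φ₂ · cos Δλ )
  = atan2(-0.07799, -0.89778) = -175.035° → normalised to [0°, 360°): 184.965°.

185.0°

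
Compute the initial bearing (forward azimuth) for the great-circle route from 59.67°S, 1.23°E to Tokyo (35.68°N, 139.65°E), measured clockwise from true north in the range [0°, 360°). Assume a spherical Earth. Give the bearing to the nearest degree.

Δλ = 139.65 − 1.23 = 138.42°.
θ = atan2( sin Δλ · cos φ₂ , cos φ₁ · sin φ₂ − sin φ₁ · cos φ₂ · cos Δλ )
  = atan2(0.53909, -0.22992) = 113.098° → normalised to [0°, 360°): 113.098°.

113°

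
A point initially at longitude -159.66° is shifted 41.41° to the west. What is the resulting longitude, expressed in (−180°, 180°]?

+158.93°

Start at -159.66°; shift −41.41° → -201.07°.
-201.07° lies outside (−180°, 180°]; add 360° → +158.93°.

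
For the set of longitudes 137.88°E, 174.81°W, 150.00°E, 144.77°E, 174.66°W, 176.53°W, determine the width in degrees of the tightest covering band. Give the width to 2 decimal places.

Sort the longitudes: -176.53°, -174.81°, -174.66°, +137.88°, +144.77°, +150.00°.
Eastward gaps between consecutive values (wrapping around): 1.72°, 0.15°, 312.54°, 6.89°, 5.23°, 33.47°.
Largest gap = 312.54° ⇒ minimal covering band is its complement: 360° − 312.54° = 47.46°.
Band runs from +137.88° eastward to -174.66°, crossing the antimeridian.

47.46°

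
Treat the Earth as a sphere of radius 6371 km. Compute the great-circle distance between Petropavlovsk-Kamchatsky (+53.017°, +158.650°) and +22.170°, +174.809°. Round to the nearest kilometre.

Δλ = 174.809 − 158.650 = 16.159°.
Δφ = 22.170 − 53.017 = -30.847°.
a = sin²(Δφ/2) + cos φ₁ · cos φ₂ · sin²(Δλ/2) = 0.081735.
c = 2·atan2(√a, √(1−a)) = 0.57988 rad → d = 6371·c ≈ 3694.39 km.

3694 km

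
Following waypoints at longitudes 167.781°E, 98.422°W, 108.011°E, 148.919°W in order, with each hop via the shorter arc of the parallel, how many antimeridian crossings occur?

3

Leg 1: +167.781° → -98.422°, shortest Δλ = 93.797° (east) — crosses 180°.
Leg 2: -98.422° → +108.011°, shortest Δλ = -153.567° (west) — crosses 180°.
Leg 3: +108.011° → -148.919°, shortest Δλ = 103.07° (east) — crosses 180°.
Total crossings: 3.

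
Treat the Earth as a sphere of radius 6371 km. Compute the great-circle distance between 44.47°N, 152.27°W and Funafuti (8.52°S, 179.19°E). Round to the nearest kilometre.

6552 km

Δλ = 179.19 − -152.27 = 331.46°; wrapped into (−180°, 180°]: -28.54°.
Δφ = -8.52 − 44.47 = -52.99°.
a = sin²(Δφ/2) + cos φ₁ · cos φ₂ · sin²(Δλ/2) = 0.241902.
c = 2·atan2(√a, √(1−a)) = 1.02839 rad → d = 6371·c ≈ 6551.90 km.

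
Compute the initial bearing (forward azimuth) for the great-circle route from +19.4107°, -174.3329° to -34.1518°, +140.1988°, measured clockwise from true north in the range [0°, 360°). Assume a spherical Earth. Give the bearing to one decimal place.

Δλ = 140.1988 − -174.3329 = 314.5317°; wrapped into (−180°, 180°]: -45.4683°.
θ = atan2( sin Δλ · cos φ₂ , cos φ₁ · sin φ₂ − sin φ₁ · cos φ₂ · cos Δλ )
  = atan2(-0.58993, -0.72236) = -140.762° → normalised to [0°, 360°): 219.238°.

219.2°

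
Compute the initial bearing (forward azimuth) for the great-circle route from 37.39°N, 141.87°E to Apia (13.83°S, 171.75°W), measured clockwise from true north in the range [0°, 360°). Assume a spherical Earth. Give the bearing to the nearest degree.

130°

Δλ = -171.75 − 141.87 = -313.62°; wrapped into (−180°, 180°]: 46.38°.
θ = atan2( sin Δλ · cos φ₂ , cos φ₁ · sin φ₂ − sin φ₁ · cos φ₂ · cos Δλ )
  = atan2(0.70294, -0.59670) = 130.326° → normalised to [0°, 360°): 130.326°.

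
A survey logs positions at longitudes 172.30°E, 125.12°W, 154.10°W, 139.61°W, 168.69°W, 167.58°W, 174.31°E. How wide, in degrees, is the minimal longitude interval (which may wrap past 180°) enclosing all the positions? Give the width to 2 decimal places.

Sort the longitudes: -168.69°, -167.58°, -154.10°, -139.61°, -125.12°, +172.30°, +174.31°.
Eastward gaps between consecutive values (wrapping around): 1.11°, 13.48°, 14.49°, 14.49°, 297.42°, 2.01°, 17.00°.
Largest gap = 297.42° ⇒ minimal covering band is its complement: 360° − 297.42° = 62.58°.
Band runs from +172.30° eastward to -125.12°, crossing the antimeridian.

62.58°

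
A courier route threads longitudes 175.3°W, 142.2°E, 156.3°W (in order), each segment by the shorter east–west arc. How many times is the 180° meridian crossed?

Leg 1: -175.3° → +142.2°, shortest Δλ = -42.5° (west) — crosses 180°.
Leg 2: +142.2° → -156.3°, shortest Δλ = 61.5° (east) — crosses 180°.
Total crossings: 2.

2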